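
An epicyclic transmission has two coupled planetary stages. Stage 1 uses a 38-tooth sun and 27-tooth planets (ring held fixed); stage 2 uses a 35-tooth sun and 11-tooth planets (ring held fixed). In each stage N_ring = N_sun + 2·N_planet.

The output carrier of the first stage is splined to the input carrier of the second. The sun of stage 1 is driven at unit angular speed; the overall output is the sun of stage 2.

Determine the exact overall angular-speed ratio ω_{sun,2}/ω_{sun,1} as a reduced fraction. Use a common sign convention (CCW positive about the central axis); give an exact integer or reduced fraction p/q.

Stage 1: N_ring = 38 + 2·27 = 92
Stage 1: 38(ω_s−ω_c) = −92(ω_r−ω_c),  ω_r=0, ω_s=1
Stage 1: 38(1−ω_c) = −92(0−ω_c)  ⇒  130ω_c = 38  ⇒  ω_c = 19/65
  ⇒ ω_c¹/ω_s¹ = 19/65
Stage 2: N_ring = 35 + 2·11 = 57
Stage 2: 35(ω_s−ω_c) = −57(ω_r−ω_c),  ω_r=0, ω_c=1
Stage 2: ω_s = 1 − (57/35)(0−1) = 92/35
  ⇒ ω_s²/ω_c² = 92/35
Coupling ω_c² = ω_c¹ ⇒ overall = 19/65 × 92/35 = 1748/2275

1748/2275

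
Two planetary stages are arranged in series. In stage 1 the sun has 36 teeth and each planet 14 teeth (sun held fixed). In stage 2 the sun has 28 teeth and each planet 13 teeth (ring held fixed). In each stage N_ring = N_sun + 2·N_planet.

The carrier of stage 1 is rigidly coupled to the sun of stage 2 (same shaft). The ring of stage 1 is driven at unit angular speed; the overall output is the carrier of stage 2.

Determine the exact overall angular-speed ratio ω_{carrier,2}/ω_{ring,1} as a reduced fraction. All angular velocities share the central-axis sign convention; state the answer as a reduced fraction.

224/1025

Stage 1: N_ring = 36 + 2·14 = 64
Stage 1: 36(ω_s−ω_c) = −64(ω_r−ω_c),  ω_s=0, ω_r=1
Stage 1: 36(0−ω_c) = −64(1−ω_c)  ⇒  100ω_c = 64  ⇒  ω_c = 16/25
  ⇒ ω_c¹/ω_r¹ = 16/25
Stage 2: N_ring = 28 + 2·13 = 54
Stage 2: 28(ω_s−ω_c) = −54(ω_r−ω_c),  ω_r=0, ω_s=1
Stage 2: 28(1−ω_c) = −54(0−ω_c)  ⇒  82ω_c = 28  ⇒  ω_c = 14/41
  ⇒ ω_c²/ω_s² = 14/41
Coupling ω_s² = ω_c¹ ⇒ overall = 16/25 × 14/41 = 224/1025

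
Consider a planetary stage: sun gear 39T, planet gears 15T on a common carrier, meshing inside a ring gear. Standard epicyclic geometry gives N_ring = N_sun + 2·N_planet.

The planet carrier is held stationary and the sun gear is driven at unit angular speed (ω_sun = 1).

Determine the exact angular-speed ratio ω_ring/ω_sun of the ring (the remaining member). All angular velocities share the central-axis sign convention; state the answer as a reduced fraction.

-13/23

N_ring = 39 + 2·15 = 69
39(ω_s−ω_c) = −69(ω_r−ω_c),  ω_c=0, ω_s=1
ω_r = 0 − (39/69)(1−0) = -13/23
ω_r/ω_s = -13/23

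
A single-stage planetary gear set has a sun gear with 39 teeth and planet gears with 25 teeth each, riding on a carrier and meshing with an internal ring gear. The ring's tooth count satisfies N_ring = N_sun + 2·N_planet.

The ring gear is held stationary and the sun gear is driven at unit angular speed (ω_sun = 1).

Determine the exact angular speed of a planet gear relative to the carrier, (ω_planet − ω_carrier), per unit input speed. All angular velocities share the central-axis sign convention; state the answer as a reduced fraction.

-3471/3200

N_ring = 39 + 2·25 = 89
39(ω_s−ω_c) = −89(ω_r−ω_c),  ω_r=0, ω_s=1
39(1−ω_c) = −89(0−ω_c)  ⇒  128ω_c = 39  ⇒  ω_c = 39/128
sun–planet: 39·(1−39/128) = −25·(ω_p−ω_c)  ⇒  ω_p−ω_c = −(39/25)·(89/128) = -3471/3200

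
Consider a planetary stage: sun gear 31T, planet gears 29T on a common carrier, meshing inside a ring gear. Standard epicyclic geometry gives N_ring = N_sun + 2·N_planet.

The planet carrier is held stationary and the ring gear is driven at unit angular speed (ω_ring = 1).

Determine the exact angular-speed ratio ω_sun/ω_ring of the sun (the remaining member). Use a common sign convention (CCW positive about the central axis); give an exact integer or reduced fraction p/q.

N_ring = 31 + 2·29 = 89
31(ω_s−ω_c) = −89(ω_r−ω_c),  ω_c=0, ω_r=1
ω_s = 0 − (89/31)(1−0) = -89/31
ω_s/ω_r = -89/31

-89/31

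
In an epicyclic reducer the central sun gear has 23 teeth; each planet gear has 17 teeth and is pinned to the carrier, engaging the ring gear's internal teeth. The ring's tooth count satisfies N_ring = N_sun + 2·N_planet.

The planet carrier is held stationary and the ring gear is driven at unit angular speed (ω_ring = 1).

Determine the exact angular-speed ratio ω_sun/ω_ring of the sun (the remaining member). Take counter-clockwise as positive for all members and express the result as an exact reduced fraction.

N_ring = 23 + 2·17 = 57
23(ω_s−ω_c) = −57(ω_r−ω_c),  ω_c=0, ω_r=1
ω_s = 0 − (57/23)(1−0) = -57/23
ω_s/ω_r = -57/23

-57/23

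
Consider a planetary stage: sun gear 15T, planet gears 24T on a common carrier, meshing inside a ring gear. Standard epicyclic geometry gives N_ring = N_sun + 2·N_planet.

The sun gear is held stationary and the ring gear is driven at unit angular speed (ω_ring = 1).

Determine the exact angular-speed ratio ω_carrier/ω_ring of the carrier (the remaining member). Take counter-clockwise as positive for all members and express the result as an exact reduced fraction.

21/26

N_ring = 15 + 2·24 = 63
15(ω_s−ω_c) = −63(ω_r−ω_c),  ω_s=0, ω_r=1
15(0−ω_c) = −63(1−ω_c)  ⇒  78ω_c = 63  ⇒  ω_c = 21/26
ω_c/ω_r = 21/26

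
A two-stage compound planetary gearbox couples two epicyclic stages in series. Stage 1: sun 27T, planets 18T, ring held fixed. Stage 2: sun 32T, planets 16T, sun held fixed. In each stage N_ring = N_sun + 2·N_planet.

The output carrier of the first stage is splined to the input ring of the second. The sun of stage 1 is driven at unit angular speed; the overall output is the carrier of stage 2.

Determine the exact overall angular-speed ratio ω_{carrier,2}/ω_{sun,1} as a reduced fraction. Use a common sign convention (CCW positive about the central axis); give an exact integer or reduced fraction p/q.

1/5

Stage 1: N_ring = 27 + 2·18 = 63
Stage 1: 27(ω_s−ω_c) = −63(ω_r−ω_c),  ω_r=0, ω_s=1
Stage 1: 27(1−ω_c) = −63(0−ω_c)  ⇒  90ω_c = 27  ⇒  ω_c = 3/10
  ⇒ ω_c¹/ω_s¹ = 3/10
Stage 2: N_ring = 32 + 2·16 = 64
Stage 2: 32(ω_s−ω_c) = −64(ω_r−ω_c),  ω_s=0, ω_r=1
Stage 2: 32(0−ω_c) = −64(1−ω_c)  ⇒  96ω_c = 64  ⇒  ω_c = 2/3
  ⇒ ω_c²/ω_r² = 2/3
Coupling ω_r² = ω_c¹ ⇒ overall = 3/10 × 2/3 = 1/5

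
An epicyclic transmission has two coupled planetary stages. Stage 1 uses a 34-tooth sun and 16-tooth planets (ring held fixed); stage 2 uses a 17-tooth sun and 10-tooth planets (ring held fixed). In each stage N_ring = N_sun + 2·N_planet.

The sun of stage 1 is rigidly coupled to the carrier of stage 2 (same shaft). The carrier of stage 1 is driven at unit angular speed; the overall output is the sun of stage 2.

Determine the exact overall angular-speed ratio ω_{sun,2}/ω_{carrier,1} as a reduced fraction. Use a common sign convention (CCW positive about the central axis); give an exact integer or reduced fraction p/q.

Stage 1: N_ring = 34 + 2·16 = 66
Stage 1: 34(ω_s−ω_c) = −66(ω_r−ω_c),  ω_r=0, ω_c=1
Stage 1: ω_s = 1 − (66/34)(0−1) = 50/17
  ⇒ ω_s¹/ω_c¹ = 50/17
Stage 2: N_ring = 17 + 2·10 = 37
Stage 2: 17(ω_s−ω_c) = −37(ω_r−ω_c),  ω_r=0, ω_c=1
Stage 2: ω_s = 1 − (37/17)(0−1) = 54/17
  ⇒ ω_s²/ω_c² = 54/17
Coupling ω_c² = ω_s¹ ⇒ overall = 50/17 × 54/17 = 2700/289

2700/289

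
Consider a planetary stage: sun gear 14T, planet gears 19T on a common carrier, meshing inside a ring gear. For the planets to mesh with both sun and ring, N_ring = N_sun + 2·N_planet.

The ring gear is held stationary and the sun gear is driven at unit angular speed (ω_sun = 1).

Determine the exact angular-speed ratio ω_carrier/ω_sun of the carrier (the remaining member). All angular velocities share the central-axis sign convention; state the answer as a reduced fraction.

7/33

N_ring = 14 + 2·19 = 52
14(ω_s−ω_c) = −52(ω_r−ω_c),  ω_r=0, ω_s=1
14(1−ω_c) = −52(0−ω_c)  ⇒  66ω_c = 14  ⇒  ω_c = 7/33
ω_c/ω_s = 7/33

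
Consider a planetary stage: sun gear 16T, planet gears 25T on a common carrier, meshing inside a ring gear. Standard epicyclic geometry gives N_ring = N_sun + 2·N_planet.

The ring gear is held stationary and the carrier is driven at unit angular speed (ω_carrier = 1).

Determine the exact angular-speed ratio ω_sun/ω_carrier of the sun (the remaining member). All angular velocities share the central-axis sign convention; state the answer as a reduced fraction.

N_ring = 16 + 2·25 = 66
16(ω_s−ω_c) = −66(ω_r−ω_c),  ω_r=0, ω_c=1
ω_s = 1 − (66/16)(0−1) = 41/8
ω_s/ω_c = 41/8

41/8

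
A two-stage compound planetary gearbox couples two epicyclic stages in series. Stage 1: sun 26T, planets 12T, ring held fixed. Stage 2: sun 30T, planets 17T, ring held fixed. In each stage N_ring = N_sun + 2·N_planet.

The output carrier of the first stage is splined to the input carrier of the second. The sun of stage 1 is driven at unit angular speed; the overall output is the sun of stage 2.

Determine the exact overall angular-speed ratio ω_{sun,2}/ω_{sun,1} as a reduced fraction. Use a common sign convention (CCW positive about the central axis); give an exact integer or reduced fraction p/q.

611/570

Stage 1: N_ring = 26 + 2·12 = 50
Stage 1: 26(ω_s−ω_c) = −50(ω_r−ω_c),  ω_r=0, ω_s=1
Stage 1: 26(1−ω_c) = −50(0−ω_c)  ⇒  76ω_c = 26  ⇒  ω_c = 13/38
  ⇒ ω_c¹/ω_s¹ = 13/38
Stage 2: N_ring = 30 + 2·17 = 64
Stage 2: 30(ω_s−ω_c) = −64(ω_r−ω_c),  ω_r=0, ω_c=1
Stage 2: ω_s = 1 − (64/30)(0−1) = 47/15
  ⇒ ω_s²/ω_c² = 47/15
Coupling ω_c² = ω_c¹ ⇒ overall = 13/38 × 47/15 = 611/570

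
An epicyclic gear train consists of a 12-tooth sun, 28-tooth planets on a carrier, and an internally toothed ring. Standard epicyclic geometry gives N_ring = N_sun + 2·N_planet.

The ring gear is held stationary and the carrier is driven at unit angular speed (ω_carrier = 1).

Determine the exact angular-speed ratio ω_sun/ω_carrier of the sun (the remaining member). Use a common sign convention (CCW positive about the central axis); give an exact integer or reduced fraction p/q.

N_ring = 12 + 2·28 = 68
12(ω_s−ω_c) = −68(ω_r−ω_c),  ω_r=0, ω_c=1
ω_s = 1 − (68/12)(0−1) = 20/3
ω_s/ω_c = 20/3

20/3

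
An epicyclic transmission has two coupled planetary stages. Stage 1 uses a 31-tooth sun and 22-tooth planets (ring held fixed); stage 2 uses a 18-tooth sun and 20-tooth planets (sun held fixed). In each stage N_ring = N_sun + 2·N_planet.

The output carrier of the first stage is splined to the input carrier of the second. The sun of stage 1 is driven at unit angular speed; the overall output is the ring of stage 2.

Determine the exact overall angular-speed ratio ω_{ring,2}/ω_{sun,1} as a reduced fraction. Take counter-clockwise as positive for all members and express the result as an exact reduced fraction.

Stage 1: N_ring = 31 + 2·22 = 75
Stage 1: 31(ω_s−ω_c) = −75(ω_r−ω_c),  ω_r=0, ω_s=1
Stage 1: 31(1−ω_c) = −75(0−ω_c)  ⇒  106ω_c = 31  ⇒  ω_c = 31/106
  ⇒ ω_c¹/ω_s¹ = 31/106
Stage 2: N_ring = 18 + 2·20 = 58
Stage 2: 18(ω_s−ω_c) = −58(ω_r−ω_c),  ω_s=0, ω_c=1
Stage 2: ω_r = 1 − (18/58)(0−1) = 38/29
  ⇒ ω_r²/ω_c² = 38/29
Coupling ω_c² = ω_c¹ ⇒ overall = 31/106 × 38/29 = 589/1537

589/1537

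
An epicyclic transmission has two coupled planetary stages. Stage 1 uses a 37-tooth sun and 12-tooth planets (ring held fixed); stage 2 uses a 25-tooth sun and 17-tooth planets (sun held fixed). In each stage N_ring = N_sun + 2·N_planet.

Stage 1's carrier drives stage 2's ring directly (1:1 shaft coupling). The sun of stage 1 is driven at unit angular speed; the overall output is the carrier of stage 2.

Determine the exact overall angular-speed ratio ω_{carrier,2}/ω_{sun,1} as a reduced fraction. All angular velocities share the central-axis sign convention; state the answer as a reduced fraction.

2183/8232

Stage 1: N_ring = 37 + 2·12 = 61
Stage 1: 37(ω_s−ω_c) = −61(ω_r−ω_c),  ω_r=0, ω_s=1
Stage 1: 37(1−ω_c) = −61(0−ω_c)  ⇒  98ω_c = 37  ⇒  ω_c = 37/98
  ⇒ ω_c¹/ω_s¹ = 37/98
Stage 2: N_ring = 25 + 2·17 = 59
Stage 2: 25(ω_s−ω_c) = −59(ω_r−ω_c),  ω_s=0, ω_r=1
Stage 2: 25(0−ω_c) = −59(1−ω_c)  ⇒  84ω_c = 59  ⇒  ω_c = 59/84
  ⇒ ω_c²/ω_r² = 59/84
Coupling ω_r² = ω_c¹ ⇒ overall = 37/98 × 59/84 = 2183/8232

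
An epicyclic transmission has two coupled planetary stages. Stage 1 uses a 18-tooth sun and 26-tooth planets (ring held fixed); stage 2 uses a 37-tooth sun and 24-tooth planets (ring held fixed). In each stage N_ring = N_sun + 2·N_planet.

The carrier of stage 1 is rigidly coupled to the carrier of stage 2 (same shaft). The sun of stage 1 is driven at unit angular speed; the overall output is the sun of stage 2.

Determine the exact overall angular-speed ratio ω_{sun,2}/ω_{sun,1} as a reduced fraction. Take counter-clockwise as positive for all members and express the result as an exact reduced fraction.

Stage 1: N_ring = 18 + 2·26 = 70
Stage 1: 18(ω_s−ω_c) = −70(ω_r−ω_c),  ω_r=0, ω_s=1
Stage 1: 18(1−ω_c) = −70(0−ω_c)  ⇒  88ω_c = 18  ⇒  ω_c = 9/44
  ⇒ ω_c¹/ω_s¹ = 9/44
Stage 2: N_ring = 37 + 2·24 = 85
Stage 2: 37(ω_s−ω_c) = −85(ω_r−ω_c),  ω_r=0, ω_c=1
Stage 2: ω_s = 1 − (85/37)(0−1) = 122/37
  ⇒ ω_s²/ω_c² = 122/37
Coupling ω_c² = ω_c¹ ⇒ overall = 9/44 × 122/37 = 549/814

549/814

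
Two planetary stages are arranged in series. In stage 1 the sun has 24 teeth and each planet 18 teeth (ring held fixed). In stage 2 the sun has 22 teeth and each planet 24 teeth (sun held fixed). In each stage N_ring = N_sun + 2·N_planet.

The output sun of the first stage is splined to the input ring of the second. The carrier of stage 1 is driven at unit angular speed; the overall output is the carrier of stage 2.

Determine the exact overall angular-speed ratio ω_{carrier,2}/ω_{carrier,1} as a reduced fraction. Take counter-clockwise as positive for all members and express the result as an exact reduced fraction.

245/92

Stage 1: N_ring = 24 + 2·18 = 60
Stage 1: 24(ω_s−ω_c) = −60(ω_r−ω_c),  ω_r=0, ω_c=1
Stage 1: ω_s = 1 − (60/24)(0−1) = 7/2
  ⇒ ω_s¹/ω_c¹ = 7/2
Stage 2: N_ring = 22 + 2·24 = 70
Stage 2: 22(ω_s−ω_c) = −70(ω_r−ω_c),  ω_s=0, ω_r=1
Stage 2: 22(0−ω_c) = −70(1−ω_c)  ⇒  92ω_c = 70  ⇒  ω_c = 35/46
  ⇒ ω_c²/ω_r² = 35/46
Coupling ω_r² = ω_s¹ ⇒ overall = 7/2 × 35/46 = 245/92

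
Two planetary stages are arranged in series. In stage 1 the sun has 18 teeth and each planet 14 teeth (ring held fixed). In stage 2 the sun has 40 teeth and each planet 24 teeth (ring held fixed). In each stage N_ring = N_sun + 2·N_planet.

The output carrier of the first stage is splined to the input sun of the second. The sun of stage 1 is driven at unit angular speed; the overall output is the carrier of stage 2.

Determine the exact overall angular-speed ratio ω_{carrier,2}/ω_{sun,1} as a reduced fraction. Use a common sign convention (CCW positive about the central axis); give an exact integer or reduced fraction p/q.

45/512

Stage 1: N_ring = 18 + 2·14 = 46
Stage 1: 18(ω_s−ω_c) = −46(ω_r−ω_c),  ω_r=0, ω_s=1
Stage 1: 18(1−ω_c) = −46(0−ω_c)  ⇒  64ω_c = 18  ⇒  ω_c = 9/32
  ⇒ ω_c¹/ω_s¹ = 9/32
Stage 2: N_ring = 40 + 2·24 = 88
Stage 2: 40(ω_s−ω_c) = −88(ω_r−ω_c),  ω_r=0, ω_s=1
Stage 2: 40(1−ω_c) = −88(0−ω_c)  ⇒  128ω_c = 40  ⇒  ω_c = 5/16
  ⇒ ω_c²/ω_s² = 5/16
Coupling ω_s² = ω_c¹ ⇒ overall = 9/32 × 5/16 = 45/512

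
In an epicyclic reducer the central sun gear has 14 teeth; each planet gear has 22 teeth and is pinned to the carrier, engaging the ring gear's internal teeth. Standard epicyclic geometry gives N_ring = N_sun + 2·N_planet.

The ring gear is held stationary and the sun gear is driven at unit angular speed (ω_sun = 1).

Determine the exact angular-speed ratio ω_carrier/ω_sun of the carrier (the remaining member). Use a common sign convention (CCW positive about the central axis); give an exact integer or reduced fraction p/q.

N_ring = 14 + 2·22 = 58
14(ω_s−ω_c) = −58(ω_r−ω_c),  ω_r=0, ω_s=1
14(1−ω_c) = −58(0−ω_c)  ⇒  72ω_c = 14  ⇒  ω_c = 7/36
ω_c/ω_s = 7/36

7/36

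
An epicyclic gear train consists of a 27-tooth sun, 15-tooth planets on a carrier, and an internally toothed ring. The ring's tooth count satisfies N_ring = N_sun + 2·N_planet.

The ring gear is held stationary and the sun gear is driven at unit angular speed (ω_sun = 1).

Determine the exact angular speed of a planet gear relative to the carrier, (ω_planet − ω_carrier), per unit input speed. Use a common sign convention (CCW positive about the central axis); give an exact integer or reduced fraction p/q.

-171/140

N_ring = 27 + 2·15 = 57
27(ω_s−ω_c) = −57(ω_r−ω_c),  ω_r=0, ω_s=1
27(1−ω_c) = −57(0−ω_c)  ⇒  84ω_c = 27  ⇒  ω_c = 9/28
sun–planet: 27·(1−9/28) = −15·(ω_p−ω_c)  ⇒  ω_p−ω_c = −(27/15)·(19/28) = -171/140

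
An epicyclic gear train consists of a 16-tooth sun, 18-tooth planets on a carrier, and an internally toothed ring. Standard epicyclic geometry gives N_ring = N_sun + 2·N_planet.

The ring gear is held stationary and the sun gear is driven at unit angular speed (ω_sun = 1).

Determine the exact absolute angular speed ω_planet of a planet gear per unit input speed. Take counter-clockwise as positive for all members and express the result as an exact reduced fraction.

-4/9

N_ring = 16 + 2·18 = 52
16(ω_s−ω_c) = −52(ω_r−ω_c),  ω_r=0, ω_s=1
16(1−ω_c) = −52(0−ω_c)  ⇒  68ω_c = 16  ⇒  ω_c = 4/17
sun–planet: 16·(1−4/17) = −18·(ω_p−ω_c)  ⇒  ω_p−ω_c = −(16/18)·(13/17) = -104/153
ω_p = 4/17 − 104/153 = -4/9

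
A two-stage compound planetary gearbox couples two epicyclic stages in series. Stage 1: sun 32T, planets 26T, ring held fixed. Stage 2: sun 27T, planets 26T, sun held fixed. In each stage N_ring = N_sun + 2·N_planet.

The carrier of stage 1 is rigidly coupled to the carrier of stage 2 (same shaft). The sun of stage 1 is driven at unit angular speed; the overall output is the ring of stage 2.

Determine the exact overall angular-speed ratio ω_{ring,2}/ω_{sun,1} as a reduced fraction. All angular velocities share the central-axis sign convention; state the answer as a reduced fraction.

848/2291

Stage 1: N_ring = 32 + 2·26 = 84
Stage 1: 32(ω_s−ω_c) = −84(ω_r−ω_c),  ω_r=0, ω_s=1
Stage 1: 32(1−ω_c) = −84(0−ω_c)  ⇒  116ω_c = 32  ⇒  ω_c = 8/29
  ⇒ ω_c¹/ω_s¹ = 8/29
Stage 2: N_ring = 27 + 2·26 = 79
Stage 2: 27(ω_s−ω_c) = −79(ω_r−ω_c),  ω_s=0, ω_c=1
Stage 2: ω_r = 1 − (27/79)(0−1) = 106/79
  ⇒ ω_r²/ω_c² = 106/79
Coupling ω_c² = ω_c¹ ⇒ overall = 8/29 × 106/79 = 848/2291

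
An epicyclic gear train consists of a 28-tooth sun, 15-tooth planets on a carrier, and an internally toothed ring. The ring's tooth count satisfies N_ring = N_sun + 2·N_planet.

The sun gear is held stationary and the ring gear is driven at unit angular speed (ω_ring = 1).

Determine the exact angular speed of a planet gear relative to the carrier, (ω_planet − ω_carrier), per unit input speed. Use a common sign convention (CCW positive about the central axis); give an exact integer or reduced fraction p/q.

812/645

N_ring = 28 + 2·15 = 58
28(ω_s−ω_c) = −58(ω_r−ω_c),  ω_s=0, ω_r=1
28(0−ω_c) = −58(1−ω_c)  ⇒  86ω_c = 58  ⇒  ω_c = 29/43
sun–planet: 28·(0−29/43) = −15·(ω_p−ω_c)  ⇒  ω_p−ω_c = −(28/15)·(-29/43) = 812/645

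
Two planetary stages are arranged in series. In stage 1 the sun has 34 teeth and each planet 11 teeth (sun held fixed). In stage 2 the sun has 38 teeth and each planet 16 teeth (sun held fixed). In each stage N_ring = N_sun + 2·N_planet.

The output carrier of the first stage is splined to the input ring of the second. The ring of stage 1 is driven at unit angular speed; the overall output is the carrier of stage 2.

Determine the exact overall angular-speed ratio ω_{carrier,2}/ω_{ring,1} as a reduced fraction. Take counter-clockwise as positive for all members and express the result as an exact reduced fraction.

98/243

Stage 1: N_ring = 34 + 2·11 = 56
Stage 1: 34(ω_s−ω_c) = −56(ω_r−ω_c),  ω_s=0, ω_r=1
Stage 1: 34(0−ω_c) = −56(1−ω_c)  ⇒  90ω_c = 56  ⇒  ω_c = 28/45
  ⇒ ω_c¹/ω_r¹ = 28/45
Stage 2: N_ring = 38 + 2·16 = 70
Stage 2: 38(ω_s−ω_c) = −70(ω_r−ω_c),  ω_s=0, ω_r=1
Stage 2: 38(0−ω_c) = −70(1−ω_c)  ⇒  108ω_c = 70  ⇒  ω_c = 35/54
  ⇒ ω_c²/ω_r² = 35/54
Coupling ω_r² = ω_c¹ ⇒ overall = 28/45 × 35/54 = 98/243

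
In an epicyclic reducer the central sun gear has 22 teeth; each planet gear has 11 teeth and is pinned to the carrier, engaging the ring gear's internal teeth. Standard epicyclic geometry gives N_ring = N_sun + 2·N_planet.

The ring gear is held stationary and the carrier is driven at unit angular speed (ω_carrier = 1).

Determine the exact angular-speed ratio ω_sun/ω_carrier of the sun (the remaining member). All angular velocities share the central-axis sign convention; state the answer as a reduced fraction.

N_ring = 22 + 2·11 = 44
22(ω_s−ω_c) = −44(ω_r−ω_c),  ω_r=0, ω_c=1
ω_s = 1 − (44/22)(0−1) = 3
ω_s/ω_c = 3

3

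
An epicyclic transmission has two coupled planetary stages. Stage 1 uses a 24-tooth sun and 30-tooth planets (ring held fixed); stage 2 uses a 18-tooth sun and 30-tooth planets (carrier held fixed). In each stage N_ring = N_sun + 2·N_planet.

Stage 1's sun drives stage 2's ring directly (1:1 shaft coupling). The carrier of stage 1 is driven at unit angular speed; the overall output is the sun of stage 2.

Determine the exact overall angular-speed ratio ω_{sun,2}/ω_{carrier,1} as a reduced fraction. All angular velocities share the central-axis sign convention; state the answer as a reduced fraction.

Stage 1: N_ring = 24 + 2·30 = 84
Stage 1: 24(ω_s−ω_c) = −84(ω_r−ω_c),  ω_r=0, ω_c=1
Stage 1: ω_s = 1 − (84/24)(0−1) = 9/2
  ⇒ ω_s¹/ω_c¹ = 9/2
Stage 2: N_ring = 18 + 2·30 = 78
Stage 2: 18(ω_s−ω_c) = −78(ω_r−ω_c),  ω_c=0, ω_r=1
Stage 2: ω_s = 0 − (78/18)(1−0) = -13/3
  ⇒ ω_s²/ω_r² = -13/3
Coupling ω_r² = ω_s¹ ⇒ overall = 9/2 × -13/3 = -39/2

-39/2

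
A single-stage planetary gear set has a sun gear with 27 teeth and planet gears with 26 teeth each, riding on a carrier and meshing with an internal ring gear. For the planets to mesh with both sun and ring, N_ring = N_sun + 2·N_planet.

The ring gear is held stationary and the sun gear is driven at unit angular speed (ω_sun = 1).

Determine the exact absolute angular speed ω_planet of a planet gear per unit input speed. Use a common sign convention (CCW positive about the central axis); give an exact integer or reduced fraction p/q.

N_ring = 27 + 2·26 = 79
27(ω_s−ω_c) = −79(ω_r−ω_c),  ω_r=0, ω_s=1
27(1−ω_c) = −79(0−ω_c)  ⇒  106ω_c = 27  ⇒  ω_c = 27/106
sun–planet: 27·(1−27/106) = −26·(ω_p−ω_c)  ⇒  ω_p−ω_c = −(27/26)·(79/106) = -2133/2756
ω_p = 27/106 − 2133/2756 = -27/52

-27/52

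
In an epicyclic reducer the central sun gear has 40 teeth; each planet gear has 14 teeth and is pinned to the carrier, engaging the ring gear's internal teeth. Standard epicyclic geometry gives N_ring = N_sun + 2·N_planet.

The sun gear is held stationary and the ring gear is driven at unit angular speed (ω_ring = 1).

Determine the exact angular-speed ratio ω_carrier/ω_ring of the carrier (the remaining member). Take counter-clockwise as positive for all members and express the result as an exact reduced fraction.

N_ring = 40 + 2·14 = 68
40(ω_s−ω_c) = −68(ω_r−ω_c),  ω_s=0, ω_r=1
40(0−ω_c) = −68(1−ω_c)  ⇒  108ω_c = 68  ⇒  ω_c = 17/27
ω_c/ω_r = 17/27

17/27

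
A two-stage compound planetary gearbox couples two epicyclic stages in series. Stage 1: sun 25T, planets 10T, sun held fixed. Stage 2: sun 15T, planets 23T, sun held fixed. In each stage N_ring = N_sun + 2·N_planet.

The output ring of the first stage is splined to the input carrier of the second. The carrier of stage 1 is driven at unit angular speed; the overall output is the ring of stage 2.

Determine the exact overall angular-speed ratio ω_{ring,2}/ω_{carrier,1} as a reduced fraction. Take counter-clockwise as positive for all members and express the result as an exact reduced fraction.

Stage 1: N_ring = 25 + 2·10 = 45
Stage 1: 25(ω_s−ω_c) = −45(ω_r−ω_c),  ω_s=0, ω_c=1
Stage 1: ω_r = 1 − (25/45)(0−1) = 14/9
  ⇒ ω_r¹/ω_c¹ = 14/9
Stage 2: N_ring = 15 + 2·23 = 61
Stage 2: 15(ω_s−ω_c) = −61(ω_r−ω_c),  ω_s=0, ω_c=1
Stage 2: ω_r = 1 − (15/61)(0−1) = 76/61
  ⇒ ω_r²/ω_c² = 76/61
Coupling ω_c² = ω_r¹ ⇒ overall = 14/9 × 76/61 = 1064/549

1064/549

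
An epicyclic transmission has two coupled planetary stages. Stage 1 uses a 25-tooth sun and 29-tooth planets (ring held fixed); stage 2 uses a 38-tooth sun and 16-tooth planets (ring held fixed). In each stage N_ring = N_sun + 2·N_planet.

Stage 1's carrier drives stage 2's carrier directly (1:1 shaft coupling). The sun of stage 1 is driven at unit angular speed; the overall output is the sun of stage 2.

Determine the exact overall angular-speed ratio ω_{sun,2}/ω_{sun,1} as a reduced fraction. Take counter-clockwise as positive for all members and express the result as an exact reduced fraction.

Stage 1: N_ring = 25 + 2·29 = 83
Stage 1: 25(ω_s−ω_c) = −83(ω_r−ω_c),  ω_r=0, ω_s=1
Stage 1: 25(1−ω_c) = −83(0−ω_c)  ⇒  108ω_c = 25  ⇒  ω_c = 25/108
  ⇒ ω_c¹/ω_s¹ = 25/108
Stage 2: N_ring = 38 + 2·16 = 70
Stage 2: 38(ω_s−ω_c) = −70(ω_r−ω_c),  ω_r=0, ω_c=1
Stage 2: ω_s = 1 − (70/38)(0−1) = 54/19
  ⇒ ω_s²/ω_c² = 54/19
Coupling ω_c² = ω_c¹ ⇒ overall = 25/108 × 54/19 = 25/38

25/38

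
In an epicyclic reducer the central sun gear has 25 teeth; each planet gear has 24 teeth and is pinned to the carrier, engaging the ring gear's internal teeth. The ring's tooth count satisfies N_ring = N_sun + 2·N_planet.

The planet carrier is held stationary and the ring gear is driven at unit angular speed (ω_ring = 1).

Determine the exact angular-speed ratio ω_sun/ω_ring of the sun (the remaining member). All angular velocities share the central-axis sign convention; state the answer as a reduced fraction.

N_ring = 25 + 2·24 = 73
25(ω_s−ω_c) = −73(ω_r−ω_c),  ω_c=0, ω_r=1
ω_s = 0 − (73/25)(1−0) = -73/25
ω_s/ω_r = -73/25

-73/25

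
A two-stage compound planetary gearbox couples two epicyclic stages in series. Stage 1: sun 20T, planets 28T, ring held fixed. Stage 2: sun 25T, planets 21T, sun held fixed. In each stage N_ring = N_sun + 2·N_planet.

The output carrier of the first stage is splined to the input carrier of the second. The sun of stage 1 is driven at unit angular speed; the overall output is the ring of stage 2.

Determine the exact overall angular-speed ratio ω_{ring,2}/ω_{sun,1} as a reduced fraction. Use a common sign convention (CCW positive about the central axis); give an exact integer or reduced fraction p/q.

115/402

Stage 1: N_ring = 20 + 2·28 = 76
Stage 1: 20(ω_s−ω_c) = −76(ω_r−ω_c),  ω_r=0, ω_s=1
Stage 1: 20(1−ω_c) = −76(0−ω_c)  ⇒  96ω_c = 20  ⇒  ω_c = 5/24
  ⇒ ω_c¹/ω_s¹ = 5/24
Stage 2: N_ring = 25 + 2·21 = 67
Stage 2: 25(ω_s−ω_c) = −67(ω_r−ω_c),  ω_s=0, ω_c=1
Stage 2: ω_r = 1 − (25/67)(0−1) = 92/67
  ⇒ ω_r²/ω_c² = 92/67
Coupling ω_c² = ω_c¹ ⇒ overall = 5/24 × 92/67 = 115/402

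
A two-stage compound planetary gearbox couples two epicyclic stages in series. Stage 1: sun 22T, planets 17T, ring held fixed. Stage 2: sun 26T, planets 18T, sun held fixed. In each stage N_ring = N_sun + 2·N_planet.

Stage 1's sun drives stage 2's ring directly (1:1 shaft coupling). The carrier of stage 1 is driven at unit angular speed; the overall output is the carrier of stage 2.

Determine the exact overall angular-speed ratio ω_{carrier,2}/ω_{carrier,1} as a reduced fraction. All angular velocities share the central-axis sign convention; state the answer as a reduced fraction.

1209/484

Stage 1: N_ring = 22 + 2·17 = 56
Stage 1: 22(ω_s−ω_c) = −56(ω_r−ω_c),  ω_r=0, ω_c=1
Stage 1: ω_s = 1 − (56/22)(0−1) = 39/11
  ⇒ ω_s¹/ω_c¹ = 39/11
Stage 2: N_ring = 26 + 2·18 = 62
Stage 2: 26(ω_s−ω_c) = −62(ω_r−ω_c),  ω_s=0, ω_r=1
Stage 2: 26(0−ω_c) = −62(1−ω_c)  ⇒  88ω_c = 62  ⇒  ω_c = 31/44
  ⇒ ω_c²/ω_r² = 31/44
Coupling ω_r² = ω_s¹ ⇒ overall = 39/11 × 31/44 = 1209/484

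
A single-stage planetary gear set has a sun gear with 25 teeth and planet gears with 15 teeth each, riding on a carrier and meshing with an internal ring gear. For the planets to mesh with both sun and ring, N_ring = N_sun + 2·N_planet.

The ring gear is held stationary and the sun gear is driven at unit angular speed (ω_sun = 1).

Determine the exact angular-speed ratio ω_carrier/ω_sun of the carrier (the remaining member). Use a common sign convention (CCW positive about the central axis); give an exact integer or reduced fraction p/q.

N_ring = 25 + 2·15 = 55
25(ω_s−ω_c) = −55(ω_r−ω_c),  ω_r=0, ω_s=1
25(1−ω_c) = −55(0−ω_c)  ⇒  80ω_c = 25  ⇒  ω_c = 5/16
ω_c/ω_s = 5/16

5/16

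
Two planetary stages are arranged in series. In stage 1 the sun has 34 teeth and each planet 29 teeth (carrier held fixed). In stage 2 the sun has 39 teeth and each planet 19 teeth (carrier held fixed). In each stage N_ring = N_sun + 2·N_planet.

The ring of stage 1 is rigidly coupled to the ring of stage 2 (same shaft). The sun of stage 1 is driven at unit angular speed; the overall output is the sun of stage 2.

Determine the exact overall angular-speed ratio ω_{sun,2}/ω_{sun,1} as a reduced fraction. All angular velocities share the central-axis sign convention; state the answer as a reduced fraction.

Stage 1: N_ring = 34 + 2·29 = 92
Stage 1: 34(ω_s−ω_c) = −92(ω_r−ω_c),  ω_c=0, ω_s=1
Stage 1: ω_r = 0 − (34/92)(1−0) = -17/46
  ⇒ ω_r¹/ω_s¹ = -17/46
Stage 2: N_ring = 39 + 2·19 = 77
Stage 2: 39(ω_s−ω_c) = −77(ω_r−ω_c),  ω_c=0, ω_r=1
Stage 2: ω_s = 0 − (77/39)(1−0) = -77/39
  ⇒ ω_s²/ω_r² = -77/39
Coupling ω_r² = ω_r¹ ⇒ overall = -17/46 × -77/39 = 1309/1794

1309/1794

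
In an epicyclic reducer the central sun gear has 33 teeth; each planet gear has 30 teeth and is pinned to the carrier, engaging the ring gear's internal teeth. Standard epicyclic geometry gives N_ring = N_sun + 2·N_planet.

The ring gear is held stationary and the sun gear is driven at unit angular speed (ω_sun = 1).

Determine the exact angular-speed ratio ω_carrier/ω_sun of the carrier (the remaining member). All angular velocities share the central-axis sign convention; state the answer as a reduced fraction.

N_ring = 33 + 2·30 = 93
33(ω_s−ω_c) = −93(ω_r−ω_c),  ω_r=0, ω_s=1
33(1−ω_c) = −93(0−ω_c)  ⇒  126ω_c = 33  ⇒  ω_c = 11/42
ω_c/ω_s = 11/42

11/42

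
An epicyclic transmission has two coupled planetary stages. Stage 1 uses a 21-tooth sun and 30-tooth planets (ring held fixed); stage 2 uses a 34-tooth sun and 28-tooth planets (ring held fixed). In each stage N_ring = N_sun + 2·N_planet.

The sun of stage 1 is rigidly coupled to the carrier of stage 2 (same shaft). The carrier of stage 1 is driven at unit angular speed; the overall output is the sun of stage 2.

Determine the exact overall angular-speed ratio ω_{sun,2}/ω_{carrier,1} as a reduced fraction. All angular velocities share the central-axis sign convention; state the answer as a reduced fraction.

124/7

Stage 1: N_ring = 21 + 2·30 = 81
Stage 1: 21(ω_s−ω_c) = −81(ω_r−ω_c),  ω_r=0, ω_c=1
Stage 1: ω_s = 1 − (81/21)(0−1) = 34/7
  ⇒ ω_s¹/ω_c¹ = 34/7
Stage 2: N_ring = 34 + 2·28 = 90
Stage 2: 34(ω_s−ω_c) = −90(ω_r−ω_c),  ω_r=0, ω_c=1
Stage 2: ω_s = 1 − (90/34)(0−1) = 62/17
  ⇒ ω_s²/ω_c² = 62/17
Coupling ω_c² = ω_s¹ ⇒ overall = 34/7 × 62/17 = 124/7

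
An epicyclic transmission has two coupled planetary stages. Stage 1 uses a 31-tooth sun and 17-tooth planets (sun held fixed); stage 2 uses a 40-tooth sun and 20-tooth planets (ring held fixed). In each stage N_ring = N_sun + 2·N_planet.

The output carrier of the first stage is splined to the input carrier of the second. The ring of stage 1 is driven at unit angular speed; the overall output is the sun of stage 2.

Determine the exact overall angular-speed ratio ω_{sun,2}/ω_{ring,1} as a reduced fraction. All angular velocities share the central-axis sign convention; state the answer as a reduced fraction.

65/32

Stage 1: N_ring = 31 + 2·17 = 65
Stage 1: 31(ω_s−ω_c) = −65(ω_r−ω_c),  ω_s=0, ω_r=1
Stage 1: 31(0−ω_c) = −65(1−ω_c)  ⇒  96ω_c = 65  ⇒  ω_c = 65/96
  ⇒ ω_c¹/ω_r¹ = 65/96
Stage 2: N_ring = 40 + 2·20 = 80
Stage 2: 40(ω_s−ω_c) = −80(ω_r−ω_c),  ω_r=0, ω_c=1
Stage 2: ω_s = 1 − (80/40)(0−1) = 3
  ⇒ ω_s²/ω_c² = 3
Coupling ω_c² = ω_c¹ ⇒ overall = 65/96 × 3 = 65/32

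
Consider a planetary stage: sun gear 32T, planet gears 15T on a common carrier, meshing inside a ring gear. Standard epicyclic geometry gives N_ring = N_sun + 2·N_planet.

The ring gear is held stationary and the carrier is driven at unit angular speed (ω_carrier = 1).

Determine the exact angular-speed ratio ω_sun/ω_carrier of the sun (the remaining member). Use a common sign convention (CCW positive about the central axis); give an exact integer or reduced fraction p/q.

47/16

N_ring = 32 + 2·15 = 62
32(ω_s−ω_c) = −62(ω_r−ω_c),  ω_r=0, ω_c=1
ω_s = 1 − (62/32)(0−1) = 47/16
ω_s/ω_c = 47/16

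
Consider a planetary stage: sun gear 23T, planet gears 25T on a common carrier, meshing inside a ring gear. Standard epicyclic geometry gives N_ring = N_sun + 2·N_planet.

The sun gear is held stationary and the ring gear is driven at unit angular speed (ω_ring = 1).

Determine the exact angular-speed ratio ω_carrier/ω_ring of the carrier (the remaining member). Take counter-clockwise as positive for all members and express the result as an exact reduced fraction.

73/96

N_ring = 23 + 2·25 = 73
23(ω_s−ω_c) = −73(ω_r−ω_c),  ω_s=0, ω_r=1
23(0−ω_c) = −73(1−ω_c)  ⇒  96ω_c = 73  ⇒  ω_c = 73/96
ω_c/ω_r = 73/96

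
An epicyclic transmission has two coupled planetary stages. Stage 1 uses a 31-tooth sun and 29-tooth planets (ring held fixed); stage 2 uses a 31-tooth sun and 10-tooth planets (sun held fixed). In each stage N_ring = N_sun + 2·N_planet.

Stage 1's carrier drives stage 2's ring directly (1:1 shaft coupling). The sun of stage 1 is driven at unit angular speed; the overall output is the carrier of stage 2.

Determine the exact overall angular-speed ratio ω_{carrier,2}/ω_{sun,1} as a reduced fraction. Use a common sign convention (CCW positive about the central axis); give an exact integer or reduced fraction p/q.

527/3280

Stage 1: N_ring = 31 + 2·29 = 89
Stage 1: 31(ω_s−ω_c) = −89(ω_r−ω_c),  ω_r=0, ω_s=1
Stage 1: 31(1−ω_c) = −89(0−ω_c)  ⇒  120ω_c = 31  ⇒  ω_c = 31/120
  ⇒ ω_c¹/ω_s¹ = 31/120
Stage 2: N_ring = 31 + 2·10 = 51
Stage 2: 31(ω_s−ω_c) = −51(ω_r−ω_c),  ω_s=0, ω_r=1
Stage 2: 31(0−ω_c) = −51(1−ω_c)  ⇒  82ω_c = 51  ⇒  ω_c = 51/82
  ⇒ ω_c²/ω_r² = 51/82
Coupling ω_r² = ω_c¹ ⇒ overall = 31/120 × 51/82 = 527/3280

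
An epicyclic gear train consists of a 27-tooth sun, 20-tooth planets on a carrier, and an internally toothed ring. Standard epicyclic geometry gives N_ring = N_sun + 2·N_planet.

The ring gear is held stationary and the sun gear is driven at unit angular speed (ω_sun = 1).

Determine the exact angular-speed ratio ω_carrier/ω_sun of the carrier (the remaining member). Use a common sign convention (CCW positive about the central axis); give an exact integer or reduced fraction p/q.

27/94

N_ring = 27 + 2·20 = 67
27(ω_s−ω_c) = −67(ω_r−ω_c),  ω_r=0, ω_s=1
27(1−ω_c) = −67(0−ω_c)  ⇒  94ω_c = 27  ⇒  ω_c = 27/94
ω_c/ω_s = 27/94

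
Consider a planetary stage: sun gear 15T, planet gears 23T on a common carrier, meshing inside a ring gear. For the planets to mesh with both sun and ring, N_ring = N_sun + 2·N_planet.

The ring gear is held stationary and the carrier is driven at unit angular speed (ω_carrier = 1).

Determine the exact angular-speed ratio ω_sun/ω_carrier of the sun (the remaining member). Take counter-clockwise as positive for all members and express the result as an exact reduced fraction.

76/15

N_ring = 15 + 2·23 = 61
15(ω_s−ω_c) = −61(ω_r−ω_c),  ω_r=0, ω_c=1
ω_s = 1 − (61/15)(0−1) = 76/15
ω_s/ω_c = 76/15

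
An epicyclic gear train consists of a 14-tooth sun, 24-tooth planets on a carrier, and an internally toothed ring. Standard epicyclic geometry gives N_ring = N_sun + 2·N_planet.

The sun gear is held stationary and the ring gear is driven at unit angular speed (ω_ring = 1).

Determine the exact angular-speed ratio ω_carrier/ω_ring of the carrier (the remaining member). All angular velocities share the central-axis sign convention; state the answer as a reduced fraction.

N_ring = 14 + 2·24 = 62
14(ω_s−ω_c) = −62(ω_r−ω_c),  ω_s=0, ω_r=1
14(0−ω_c) = −62(1−ω_c)  ⇒  76ω_c = 62  ⇒  ω_c = 31/38
ω_c/ω_r = 31/38

31/38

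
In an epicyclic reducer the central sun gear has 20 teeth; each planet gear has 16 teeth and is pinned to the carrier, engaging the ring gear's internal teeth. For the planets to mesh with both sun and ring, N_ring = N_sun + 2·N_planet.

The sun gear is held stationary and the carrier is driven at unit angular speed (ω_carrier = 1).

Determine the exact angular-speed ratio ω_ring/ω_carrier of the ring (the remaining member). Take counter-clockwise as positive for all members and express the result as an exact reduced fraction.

N_ring = 20 + 2·16 = 52
20(ω_s−ω_c) = −52(ω_r−ω_c),  ω_s=0, ω_c=1
ω_r = 1 − (20/52)(0−1) = 18/13
ω_r/ω_c = 18/13

18/13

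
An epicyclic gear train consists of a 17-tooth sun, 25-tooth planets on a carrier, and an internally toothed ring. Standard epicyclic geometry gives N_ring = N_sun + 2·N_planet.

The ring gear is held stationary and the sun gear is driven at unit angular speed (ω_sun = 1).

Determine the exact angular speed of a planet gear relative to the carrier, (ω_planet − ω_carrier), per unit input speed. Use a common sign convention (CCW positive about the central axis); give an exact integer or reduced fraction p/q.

-1139/2100

N_ring = 17 + 2·25 = 67
17(ω_s−ω_c) = −67(ω_r−ω_c),  ω_r=0, ω_s=1
17(1−ω_c) = −67(0−ω_c)  ⇒  84ω_c = 17  ⇒  ω_c = 17/84
sun–planet: 17·(1−17/84) = −25·(ω_p−ω_c)  ⇒  ω_p−ω_c = −(17/25)·(67/84) = -1139/2100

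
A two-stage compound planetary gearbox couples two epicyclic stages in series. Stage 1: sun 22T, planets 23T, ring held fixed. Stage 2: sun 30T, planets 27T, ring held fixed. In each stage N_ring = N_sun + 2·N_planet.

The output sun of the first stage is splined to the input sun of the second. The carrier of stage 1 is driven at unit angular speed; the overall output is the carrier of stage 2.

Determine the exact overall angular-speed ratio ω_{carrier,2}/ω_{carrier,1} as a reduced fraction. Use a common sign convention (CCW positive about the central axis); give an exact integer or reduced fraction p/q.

Stage 1: N_ring = 22 + 2·23 = 68
Stage 1: 22(ω_s−ω_c) = −68(ω_r−ω_c),  ω_r=0, ω_c=1
Stage 1: ω_s = 1 − (68/22)(0−1) = 45/11
  ⇒ ω_s¹/ω_c¹ = 45/11
Stage 2: N_ring = 30 + 2·27 = 84
Stage 2: 30(ω_s−ω_c) = −84(ω_r−ω_c),  ω_r=0, ω_s=1
Stage 2: 30(1−ω_c) = −84(0−ω_c)  ⇒  114ω_c = 30  ⇒  ω_c = 5/19
  ⇒ ω_c²/ω_s² = 5/19
Coupling ω_s² = ω_s¹ ⇒ overall = 45/11 × 5/19 = 225/209

225/209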